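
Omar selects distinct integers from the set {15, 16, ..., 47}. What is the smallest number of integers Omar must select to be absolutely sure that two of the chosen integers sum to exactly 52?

Group the elements by complementary pair {x, 52−x}: {15,37}, {16,36}, {17,35}, …, giving 11 two-element pairs, the single value 26 (it cannot pair with itself since the integers are distinct), and 10 integers whose partner 52−x falls outside [15,47].
Treating each of those 22 groups as a pigeonhole, one can pick one integer per group — 22 integers — with no two summing to 52.
The 23rd integer lands in an occupied pair, forcing a sum of 52.

23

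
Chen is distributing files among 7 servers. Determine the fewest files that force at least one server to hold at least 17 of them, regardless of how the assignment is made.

With 112 files one could put exactly 16 in each of the 7 servers, and no server would reach 17.
By the pigeonhole principle, one more file must land in a server that already has 16, giving it 17.
So 7 × 16 + 1 = 113 files are required.

113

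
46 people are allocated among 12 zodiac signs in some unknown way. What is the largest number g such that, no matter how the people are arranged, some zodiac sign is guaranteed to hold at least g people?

4

The 12 zodiac signs are the holes and the 46 people are the pigeons.
If every zodiac sign held at most 3 people, the total would be at most 12 × 3 = 36, which is less than 46.
So some zodiac sign holds at least ⌈46/12⌉ = 4 people.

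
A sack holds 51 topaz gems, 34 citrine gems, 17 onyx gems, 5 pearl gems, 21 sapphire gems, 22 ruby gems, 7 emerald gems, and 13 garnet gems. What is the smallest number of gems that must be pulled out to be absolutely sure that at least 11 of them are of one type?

By the pigeonhole principle, the 8 types are the holes; the gems drawn are the pigeons.
To avoid 11 of any one type, the worst case takes at most 10 of each type, or every gem of a type that has fewer than 10.
That gives 10 + 10 + 10 + 5 + 10 + 10 + 7 + 10 = 72 gems with no type reaching 11.
The next gem forces some type to 11, so 72 + 1 = 73.

73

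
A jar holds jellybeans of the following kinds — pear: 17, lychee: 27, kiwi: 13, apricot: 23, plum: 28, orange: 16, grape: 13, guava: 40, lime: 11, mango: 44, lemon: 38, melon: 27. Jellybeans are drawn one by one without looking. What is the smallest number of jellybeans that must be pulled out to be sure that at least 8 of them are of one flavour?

Put each drawn jellybean into a box by flavour. The largest draw with every box below 8 takes min(count, 7) from each flavour.
Σ min(cᵢ, 7) = 7 + 7 + 7 + 7 + 7 + 7 + 7 + 7 + 7 + 7 + 7 + 7 = 84.
Draw number 84 + 1 = 85 must push one box to 8.

85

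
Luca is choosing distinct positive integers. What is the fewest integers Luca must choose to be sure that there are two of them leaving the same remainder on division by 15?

The 15 residue classes mod 15 are the pigeonholes.
With 15 integers one could put 1 in each residue class and have no class reach 2.
The 16th integer pushes some class to 2, so 15·1 + 1 = 16.

16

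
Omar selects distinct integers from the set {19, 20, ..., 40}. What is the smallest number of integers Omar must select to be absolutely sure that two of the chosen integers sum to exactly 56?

14

Group the elements by complementary pair {x, 56−x}: {19,37}, {20,36}, {21,35}, …, giving 9 two-element pairs, the single value 28 (it cannot pair with itself since the integers are distinct), and 3 integers whose partner 56−x falls outside [19,40].
By pigeonhole, treating each of those 13 groups as a pigeonhole, one can pick one integer per group — 13 integers — with no two summing to 56.
The 14th integer lands in an occupied pair, forcing a sum of 56.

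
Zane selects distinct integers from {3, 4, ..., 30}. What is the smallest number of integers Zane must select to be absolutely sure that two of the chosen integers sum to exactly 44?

21

Two chosen integers sum to 44 exactly when both halves of some pair {x, 44−x} with 14 ≤ x ≤ 44−x ≤ 30 are chosen — 8 such pairs.
The remaining 12 elements (those with no distinct partner in range) can never complete a 44-sum, so the worst case takes all of them and one from each pair: 12 + 8 = 20.
The 21st integer has to be the second member of some pair, so 20 + 1 = 21.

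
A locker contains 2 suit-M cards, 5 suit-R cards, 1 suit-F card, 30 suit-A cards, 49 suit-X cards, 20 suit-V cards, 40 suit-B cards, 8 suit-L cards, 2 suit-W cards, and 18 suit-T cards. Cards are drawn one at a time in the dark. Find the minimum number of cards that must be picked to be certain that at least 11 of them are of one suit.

69

An adversary could hand out at most 10 cards per suit (5 suits run out sooner): 2 + 5 + 1 + 10 + 10 + 10 + 10 + 8 + 2 + 10 = 68 cards and still no suit has 11.
By pigeonhole, one more card lands in a suit already at 10, so 69 draws are enough and 68 are not.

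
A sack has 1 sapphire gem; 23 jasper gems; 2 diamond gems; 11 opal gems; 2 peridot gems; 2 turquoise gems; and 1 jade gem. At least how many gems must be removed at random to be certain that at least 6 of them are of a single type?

An adversary could hand out at most 5 gems per type (5 types run out sooner): 1 + 5 + 2 + 5 + 2 + 2 + 1 = 18 gems and still no type has 6.
Pigeonhole: one more gem lands in a type already at 5, so 19 draws are enough and 18 are not.

19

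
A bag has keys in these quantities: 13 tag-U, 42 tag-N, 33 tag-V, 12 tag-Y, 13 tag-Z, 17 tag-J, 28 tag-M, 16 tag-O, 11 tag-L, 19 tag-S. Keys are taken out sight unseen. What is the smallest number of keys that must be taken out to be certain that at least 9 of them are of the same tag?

By the pigeonhole principle, the 10 tags are the holes; the keys drawn are the pigeons.
To avoid 9 of any one tag, the worst case takes at most 8 of each tag.
That gives 8 + 8 + 8 + 8 + 8 + 8 + 8 + 8 + 8 + 8 = 80 keys with no tag reaching 9.
The next key forces some tag to 9, so 80 + 1 = 81.

81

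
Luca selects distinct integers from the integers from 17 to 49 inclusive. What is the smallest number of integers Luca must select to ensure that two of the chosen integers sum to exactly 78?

24

Two chosen integers sum to 78 exactly when both halves of some pair {x, 78−x} with 29 ≤ x ≤ 78−x ≤ 49 are chosen — 10 such pairs.
The remaining 13 elements (those with no distinct partner in range) can never complete a 78-sum, so the worst case takes all of them and one from each pair: 13 + 10 = 23.
The 24th integer has to be the second member of some pair, so 23 + 1 = 24.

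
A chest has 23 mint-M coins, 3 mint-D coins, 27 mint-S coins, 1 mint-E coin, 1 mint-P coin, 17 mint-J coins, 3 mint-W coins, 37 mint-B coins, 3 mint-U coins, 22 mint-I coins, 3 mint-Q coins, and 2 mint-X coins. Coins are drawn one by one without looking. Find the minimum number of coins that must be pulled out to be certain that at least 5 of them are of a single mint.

37

An adversary could hand out at most 4 coins per mint (7 mints run out sooner): 4 + 3 + 4 + 1 + 1 + 4 + 3 + 4 + 3 + 4 + 3 + 2 = 36 coins and still no mint has 5.
One more coin lands in a mint already at 4, so 37 draws are enough and 36 are not.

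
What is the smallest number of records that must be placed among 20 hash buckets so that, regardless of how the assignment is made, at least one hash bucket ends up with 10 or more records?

181

With 180 records one could put exactly 9 in each of the 20 hash buckets, and no hash bucket would reach 10.
By pigeonhole, one more record must land in a hash bucket that already has 9, giving it 10.
So 20 × 9 + 1 = 181 records are required.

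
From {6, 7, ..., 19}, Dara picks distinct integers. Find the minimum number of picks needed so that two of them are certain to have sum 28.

Group the elements by complementary pair {x, 28−x}: {9,19}, {10,18}, {11,17}, …, giving 5 two-element pairs, the single value 14 (it cannot pair with itself since the integers are distinct), and 3 integers whose partner 28−x falls outside [6,19].
Pigeonhole: treating each of those 9 groups as a pigeonhole, one can pick one integer per group — 9 integers — with no two summing to 28.
The 10th integer lands in an occupied pair, forcing a sum of 28.

10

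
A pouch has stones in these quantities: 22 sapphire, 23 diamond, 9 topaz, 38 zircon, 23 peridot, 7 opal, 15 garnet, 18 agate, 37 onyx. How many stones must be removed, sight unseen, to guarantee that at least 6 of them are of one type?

46

The 9 types are the holes; the stones drawn are the pigeons.
To avoid 6 of any one type, the worst case takes at most 5 of each type.
That gives 5 + 5 + 5 + 5 + 5 + 5 + 5 + 5 + 5 = 45 stones with no type reaching 6.
The next stone forces some type to 6, so 45 + 1 = 46.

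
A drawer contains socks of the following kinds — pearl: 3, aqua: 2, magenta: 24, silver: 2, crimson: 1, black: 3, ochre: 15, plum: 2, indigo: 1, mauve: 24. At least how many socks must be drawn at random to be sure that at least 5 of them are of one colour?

By the pigeonhole principle, put each drawn sock into a box by colour. The largest draw with every box below 5 takes min(count, 4) from each colour; colours with fewer than 4 contribute all they have.
Σ min(cᵢ, 4) = 3 + 2 + 4 + 2 + 1 + 3 + 4 + 2 + 1 + 4 = 26.
Draw number 26 + 1 = 27 must push one box to 5.

27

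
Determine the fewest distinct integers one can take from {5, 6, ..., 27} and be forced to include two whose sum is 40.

17

Group the elements by complementary pair {x, 40−x}: {13,27}, {14,26}, {15,25}, …, giving 7 two-element pairs; the single value 20 (it cannot pair with itself since the integers are distinct); and 8 integers whose partner 40−x falls outside [5,27].
Treating each of those 16 groups as a pigeonhole, one can pick one integer per group — 16 integers — with no two summing to 40.
The 17th integer lands in an occupied pair, forcing a sum of 40.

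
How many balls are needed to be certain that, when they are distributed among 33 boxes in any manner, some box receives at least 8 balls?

With 231 balls one could put exactly 7 in each of the 33 boxes, and no box would reach 8.
By the pigeonhole principle, one more ball must land in a box that already has 7, giving it 8.
So 33 × 7 + 1 = 232 balls are required.

232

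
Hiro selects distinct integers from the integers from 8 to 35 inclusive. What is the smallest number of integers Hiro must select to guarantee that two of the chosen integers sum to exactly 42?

16

Group the elements by complementary pair {x, 42−x}: {8,34}, {9,33}, {10,32}, …, giving 13 two-element pairs, the single value 21 (it cannot pair with itself since the integers are distinct), and 1 integer whose partner 42−x falls outside [8,35].
Treating each of those 15 groups as a pigeonhole, one can pick one integer per group — 15 integers — with no two summing to 42.
The 16th integer lands in an occupied pair, forcing a sum of 42.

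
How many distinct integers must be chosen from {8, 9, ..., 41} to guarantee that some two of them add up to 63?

Group the elements by complementary pair {x, 63−x}: {22,41}, {23,40}, {24,39}, …, giving 10 two-element pairs and 14 integers whose partner 63−x falls outside [8,41].
Treating each of those 24 groups as a pigeonhole, one can pick one integer per group — 24 integers — with no two summing to 63.
The 25th integer lands in an occupied pair, forcing a sum of 63.

25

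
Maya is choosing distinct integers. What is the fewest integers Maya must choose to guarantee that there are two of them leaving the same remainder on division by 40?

41

By the pigeonhole principle, the 40 residue classes mod 40 are the pigeonholes.
With 40 integers one could put 1 in each residue class and have no class reach 2.
The 41st integer pushes some class to 2, so 40·1 + 1 = 41.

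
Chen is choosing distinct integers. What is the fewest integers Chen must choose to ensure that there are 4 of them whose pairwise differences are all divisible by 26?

Integers whose pairwise differences are multiples of 26 are exactly those sharing a remainder mod 26. By the pigeonhole principle, the 26 residue classes mod 26 are the pigeonholes.
With 78 integers one could put 3 in each residue class and have no class reach 4.
The 79th integer pushes some class to 4, so 26·3 + 1 = 79.

79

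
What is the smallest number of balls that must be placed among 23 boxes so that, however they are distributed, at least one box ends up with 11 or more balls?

231

With 230 balls one could put exactly 10 in each of the 23 boxes, and no box would reach 11.
Pigeonhole: one more ball must land in a box that already has 10, giving it 11.
So 23 × 10 + 1 = 231 balls are required.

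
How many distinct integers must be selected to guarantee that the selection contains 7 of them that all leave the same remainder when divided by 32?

By the pigeonhole principle, the 32 residue classes mod 32 are the pigeonholes.
With 192 integers one could put 6 in each residue class and have no class reach 7.
The 193rd integer pushes some class to 7, so 32·6 + 1 = 193.

193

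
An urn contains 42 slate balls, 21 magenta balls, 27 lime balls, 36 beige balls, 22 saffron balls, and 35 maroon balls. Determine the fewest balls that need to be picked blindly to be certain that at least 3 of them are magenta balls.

In the worst case for collecting magenta balls, every non-magenta ball comes out first.
There are 42 + 27 + 36 + 22 + 35 = 162 non-magenta balls altogether.
After those, each further ball must be magenta, so 162 + 3 = 165 draws guarantee 3 magenta balls.

165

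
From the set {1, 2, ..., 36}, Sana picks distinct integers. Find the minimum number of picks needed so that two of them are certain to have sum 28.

Group the elements by complementary pair {x, 28−x}: {1,27}, {2,26}, {3,25}, …, giving 13 two-element pairs, the single value 14 (it cannot pair with itself since the integers are distinct), and 9 integers whose partner 28−x falls outside [1,36].
Pigeonhole: treating each of those 23 groups as a pigeonhole, one can pick one integer per group — 23 integers — with no two summing to 28.
The 24th integer lands in an occupied pair, forcing a sum of 28.

24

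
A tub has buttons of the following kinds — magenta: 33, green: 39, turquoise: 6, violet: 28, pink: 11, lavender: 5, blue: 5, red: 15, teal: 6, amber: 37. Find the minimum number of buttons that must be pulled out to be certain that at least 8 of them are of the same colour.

By pigeonhole, put each drawn button into a box by colour. The largest draw with every box below 8 takes min(count, 7) from each colour; colours with fewer than 7 contribute all they have.
Σ min(cᵢ, 7) = 7 + 7 + 6 + 7 + 7 + 5 + 5 + 7 + 6 + 7 = 64.
Draw number 64 + 1 = 65 must push one box to 8.

65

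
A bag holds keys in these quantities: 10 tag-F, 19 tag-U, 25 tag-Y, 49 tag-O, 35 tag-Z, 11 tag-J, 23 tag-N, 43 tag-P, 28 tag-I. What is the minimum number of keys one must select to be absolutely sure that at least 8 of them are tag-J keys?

In the worst case for collecting tag-J keys, every non-tag-J key comes out first.
There are 10 + 19 + 25 + 49 + 35 + 23 + 43 + 28 = 232 non-tag-J keys altogether.
After those, each further key must be tag-J, so 232 + 8 = 240 draws guarantee 8 tag-J keys.

240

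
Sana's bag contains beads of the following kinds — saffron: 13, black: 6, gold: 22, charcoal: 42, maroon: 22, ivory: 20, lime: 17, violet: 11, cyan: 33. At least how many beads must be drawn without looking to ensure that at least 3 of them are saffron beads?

In the worst case for collecting saffron beads, every non-saffron bead comes out first.
There are 6 + 22 + 42 + 22 + 20 + 17 + 11 + 33 = 173 non-saffron beads altogether.
After those, each further bead must be saffron, so 173 + 3 = 176 draws guarantee 3 saffron beads.

176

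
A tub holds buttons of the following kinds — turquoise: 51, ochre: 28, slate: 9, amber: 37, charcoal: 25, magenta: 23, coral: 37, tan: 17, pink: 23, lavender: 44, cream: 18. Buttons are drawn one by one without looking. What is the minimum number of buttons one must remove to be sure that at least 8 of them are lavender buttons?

In the worst case for collecting lavender buttons, every non-lavender button comes out first.
There are 51 + 28 + 9 + 37 + 25 + 23 + 37 + 17 + 23 + 18 = 268 non-lavender buttons altogether.
After those, each further button must be lavender, so 268 + 8 = 276 draws guarantee 8 lavender buttons.

276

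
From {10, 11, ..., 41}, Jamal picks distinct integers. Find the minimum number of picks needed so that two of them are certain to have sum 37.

24

A set avoiding the sum 37 can contain at most one of each pair {x, 37−x}, plus the 14 elements whose complement lies outside the range.
The integers 19, …, 41 (23 of them) are such a set: any two sum to at least 19+20 = 39 > 37.
Any 24th integer completes one of the 9 pairs, so 24 choices force a sum of 37.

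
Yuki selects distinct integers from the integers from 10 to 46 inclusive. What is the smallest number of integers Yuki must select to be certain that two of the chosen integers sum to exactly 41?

A set avoiding the sum 41 can contain at most one of each pair {x, 41−x}, plus the 15 elements whose complement lies outside the range.
The integers 21, …, 46 (26 of them) are such a set: any two sum to at least 21+22 = 43 > 41.
Any 27th integer completes one of the 11 pairs, so 27 choices force a sum of 41.

27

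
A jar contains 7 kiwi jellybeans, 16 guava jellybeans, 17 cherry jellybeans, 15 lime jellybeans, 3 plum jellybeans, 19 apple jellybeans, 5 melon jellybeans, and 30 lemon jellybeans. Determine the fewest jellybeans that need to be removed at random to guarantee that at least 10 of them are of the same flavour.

61

By the pigeonhole principle, the 8 flavours are the holes; the jellybeans drawn are the pigeons.
To avoid 10 of any one flavour, the worst case takes at most 9 of each flavour, or every jellybean of a flavour that has fewer than 9.
That gives 7 + 9 + 9 + 9 + 3 + 9 + 5 + 9 = 60 jellybeans with no flavour reaching 10.
The next jellybean forces some flavour to 10, so 60 + 1 = 61.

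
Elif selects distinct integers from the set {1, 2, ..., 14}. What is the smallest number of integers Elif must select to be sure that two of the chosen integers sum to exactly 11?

A set avoiding the sum 11 can contain at most one of each pair {x, 11−x}, plus the 4 elements whose complement lies outside the range.
The integers 6, …, 14 (9 of them) are such a set: any two sum to at least 6+7 = 13 > 11.
By the pigeonhole principle, any 10th integer completes one of the 5 pairs, so 10 choices force a sum of 11.

10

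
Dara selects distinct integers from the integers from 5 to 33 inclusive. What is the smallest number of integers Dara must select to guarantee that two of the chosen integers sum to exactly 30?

A set avoiding the sum 30 can contain at most one of each pair {x, 30−x}, plus the 9 elements whose complement lies outside the range or equal to its own complement.
The integers 15, …, 33 (19 of them) are such a set: any two sum to at least 15+16 = 31 > 30.
Pigeonhole: any 20th integer completes one of the 10 pairs, so 20 choices force a sum of 30.

20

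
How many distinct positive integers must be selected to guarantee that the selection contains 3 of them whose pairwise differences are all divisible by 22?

Integers whose pairwise differences are multiples of 22 are exactly those sharing a remainder mod 22. The 22 residue classes mod 22 are the pigeonholes.
With 44 integers one could put 2 in each residue class and have no class reach 3.
The 45th integer pushes some class to 3, so 22·2 + 1 = 45.

45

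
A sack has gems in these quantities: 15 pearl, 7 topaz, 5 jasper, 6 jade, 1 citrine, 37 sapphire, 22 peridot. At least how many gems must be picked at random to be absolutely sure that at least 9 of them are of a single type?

44

Pigeonhole: the 7 types are the holes; the gems drawn are the pigeons.
To avoid 9 of any one type, the worst case takes at most 8 of each type, or every gem of a type that has fewer than 8.
That gives 8 + 7 + 5 + 6 + 1 + 8 + 8 = 43 gems with no type reaching 9.
The next gem forces some type to 9, so 43 + 1 = 44.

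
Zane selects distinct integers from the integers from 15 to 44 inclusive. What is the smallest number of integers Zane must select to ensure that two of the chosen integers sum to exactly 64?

19

Two chosen integers sum to 64 exactly when both halves of some pair {x, 64−x} with 20 ≤ x ≤ 64−x ≤ 44 are chosen — 12 such pairs.
The remaining 6 elements (those with no distinct partner in range) can never complete a 64-sum, so the worst case takes all of them and one from each pair: 6 + 12 = 18.
By the pigeonhole principle, the 19th integer has to be the second member of some pair, so 18 + 1 = 19.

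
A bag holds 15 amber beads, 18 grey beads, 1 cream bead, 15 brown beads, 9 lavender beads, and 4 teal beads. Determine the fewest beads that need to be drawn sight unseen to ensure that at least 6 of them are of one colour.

Put each drawn bead into a box by colour. The largest draw with every box below 6 takes min(count, 5) from each colour; colours with fewer than 5 contribute all they have.
Σ min(cᵢ, 5) = 5 + 5 + 1 + 5 + 5 + 4 = 25.
Draw number 25 + 1 = 26 must push one box to 6.

26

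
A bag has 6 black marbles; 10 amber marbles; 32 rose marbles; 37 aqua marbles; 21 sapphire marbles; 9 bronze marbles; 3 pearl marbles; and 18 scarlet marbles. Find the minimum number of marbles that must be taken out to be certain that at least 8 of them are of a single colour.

An adversary could hand out at most 7 marbles per colour (black, pearl run out sooner): 6 + 7 + 7 + 7 + 7 + 7 + 3 + 7 = 51 marbles and still no colour has 8.
One more marble lands in a colour already at 7, so 52 draws are enough and 51 are not.

52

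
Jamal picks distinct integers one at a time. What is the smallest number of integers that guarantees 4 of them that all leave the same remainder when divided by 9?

28

The 9 residue classes mod 9 are the pigeonholes.
With 27 integers one could put 3 in each residue class and have no class reach 4.
The 28th integer pushes some class to 4, so 9·3 + 1 = 28.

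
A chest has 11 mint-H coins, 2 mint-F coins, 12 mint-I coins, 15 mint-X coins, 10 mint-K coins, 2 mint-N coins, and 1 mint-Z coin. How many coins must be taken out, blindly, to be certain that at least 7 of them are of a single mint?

Pigeonhole: the 7 mints are the holes; the coins drawn are the pigeons.
To avoid 7 of any one mint, the worst case takes at most 6 of each mint, or every coin of a mint that has fewer than 6.
That gives 6 + 2 + 6 + 6 + 6 + 2 + 1 = 29 coins with no mint reaching 7.
The next coin forces some mint to 7, so 29 + 1 = 30.

30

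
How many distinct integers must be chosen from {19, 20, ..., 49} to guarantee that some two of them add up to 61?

Group the elements by complementary pair {x, 61−x}: {19,42}, {20,41}, {21,40}, …, giving 12 two-element pairs and 7 integers whose partner 61−x falls outside [19,49].
By the pigeonhole principle, treating each of those 19 groups as a pigeonhole, one can pick one integer per group — 19 integers — with no two summing to 61.
The 20th integer lands in an occupied pair, forcing a sum of 61.

20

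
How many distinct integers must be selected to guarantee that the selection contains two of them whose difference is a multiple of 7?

8

Integers whose pairwise differences are multiples of 7 are exactly those sharing a remainder mod 7. By pigeonhole, the 7 residue classes mod 7 are the pigeonholes.
With 7 integers one could put 1 in each residue class and have no class reach 2.
The 8th integer pushes some class to 2, so 7·1 + 1 = 8.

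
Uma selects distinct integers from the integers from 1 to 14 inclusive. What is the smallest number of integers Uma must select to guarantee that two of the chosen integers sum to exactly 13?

9

Group the elements by complementary pair {x, 13−x}: {1,12}, {2,11}, {3,10}, …, giving 6 two-element pairs and 2 integers whose partner 13−x falls outside [1,14].
By pigeonhole, treating each of those 8 groups as a pigeonhole, one can pick one integer per group — 8 integers — with no two summing to 13.
The 9th integer lands in an occupied pair, forcing a sum of 13.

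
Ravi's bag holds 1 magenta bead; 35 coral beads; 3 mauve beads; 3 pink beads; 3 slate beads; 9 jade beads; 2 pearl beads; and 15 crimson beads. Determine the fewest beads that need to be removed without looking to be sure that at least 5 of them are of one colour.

An adversary could hand out at most 4 beads per colour (5 colours run out sooner): 1 + 4 + 3 + 3 + 3 + 4 + 2 + 4 = 24 beads and still no colour has 5.
One more bead lands in a colour already at 4, so 25 draws are enough and 24 are not.

25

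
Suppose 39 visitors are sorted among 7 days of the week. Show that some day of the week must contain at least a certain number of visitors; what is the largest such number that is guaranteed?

By pigeonhole, the 7 days of the week are the holes and the 39 visitors are the pigeons.
If every day of the week held at most 5 visitors, the total would be at most 7 × 5 = 35, which is less than 39.
So some day of the week holds at least ⌈39/7⌉ = 6 visitors.

6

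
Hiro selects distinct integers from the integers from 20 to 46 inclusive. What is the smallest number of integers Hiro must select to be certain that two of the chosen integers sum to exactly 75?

19

Group the elements by complementary pair {x, 75−x}: {29,46}, {30,45}, {31,44}, …, giving 9 two-element pairs and 9 integers whose partner 75−x falls outside [20,46].
By the pigeonhole principle, treating each of those 18 groups as a pigeonhole, one can pick one integer per group — 18 integers — with no two summing to 75.
The 19th integer lands in an occupied pair, forcing a sum of 75.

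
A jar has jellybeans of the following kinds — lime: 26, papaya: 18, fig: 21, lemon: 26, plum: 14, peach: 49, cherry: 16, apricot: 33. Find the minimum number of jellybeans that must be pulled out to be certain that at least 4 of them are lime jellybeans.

181

In the worst case for collecting lime jellybeans, every non-lime jellybean comes out first.
There are 18 + 21 + 26 + 14 + 49 + 16 + 33 = 177 non-lime jellybeans altogether.
After those, each further jellybean must be lime, so 177 + 4 = 181 draws guarantee 4 lime jellybeans.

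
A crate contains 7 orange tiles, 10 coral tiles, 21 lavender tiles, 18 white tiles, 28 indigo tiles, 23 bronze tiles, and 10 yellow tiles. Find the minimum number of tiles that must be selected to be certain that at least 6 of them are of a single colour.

The 7 colours are the holes; the tiles drawn are the pigeons.
To avoid 6 of any one colour, the worst case takes at most 5 of each colour.
That gives 5 + 5 + 5 + 5 + 5 + 5 + 5 = 35 tiles with no colour reaching 6.
The next tile forces some colour to 6, so 35 + 1 = 36.

36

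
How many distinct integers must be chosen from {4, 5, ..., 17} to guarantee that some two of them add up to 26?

Group the elements by complementary pair {x, 26−x}: {9,17}, {10,16}, {11,15}, …, giving 4 two-element pairs, the single value 13 (it cannot pair with itself since the integers are distinct), and 5 integers whose partner 26−x falls outside [4,17].
By pigeonhole, treating each of those 10 groups as a pigeonhole, one can pick one integer per group — 10 integers — with no two summing to 26.
The 11th integer lands in an occupied pair, forcing a sum of 26.

11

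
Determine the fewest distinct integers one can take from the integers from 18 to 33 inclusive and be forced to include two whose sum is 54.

11

Two chosen integers sum to 54 exactly when both halves of some pair {x, 54−x} with 21 ≤ x ≤ 54−x ≤ 33 are chosen — 6 such pairs.
The remaining 4 elements (those with no distinct partner in range) can never complete a 54-sum, so the worst case takes all of them and one from each pair: 4 + 6 = 10.
By pigeonhole, the 11th integer has to be the second member of some pair, so 10 + 1 = 11.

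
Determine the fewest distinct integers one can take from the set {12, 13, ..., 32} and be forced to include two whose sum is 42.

13

Two chosen integers sum to 42 exactly when both halves of some pair {x, 42−x} with 12 ≤ x ≤ 42−x ≤ 30 are chosen — 9 such pairs.
The remaining 3 elements (those with no distinct partner in range) can never complete a 42-sum, so the worst case takes all of them and one from each pair: 3 + 9 = 12.
Pigeonhole: the 13th integer has to be the second member of some pair, so 12 + 1 = 13.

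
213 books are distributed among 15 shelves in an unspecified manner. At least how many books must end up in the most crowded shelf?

15

By the pigeonhole principle, the 15 shelves are the holes and the 213 books are the pigeons.
If every shelf held at most 14 books, the total would be at most 15 × 14 = 210, which is less than 213.
So some shelf holds at least ⌈213/15⌉ = 15 books.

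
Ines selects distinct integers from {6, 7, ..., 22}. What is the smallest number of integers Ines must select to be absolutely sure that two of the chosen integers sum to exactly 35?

Two chosen integers sum to 35 exactly when both halves of some pair {x, 35−x} with 13 ≤ x ≤ 35−x ≤ 22 are chosen — 5 such pairs.
The remaining 7 elements (those with no distinct partner in range) can never complete a 35-sum, so the worst case takes all of them and one from each pair: 7 + 5 = 12.
The 13th integer has to be the second member of some pair, so 12 + 1 = 13.

13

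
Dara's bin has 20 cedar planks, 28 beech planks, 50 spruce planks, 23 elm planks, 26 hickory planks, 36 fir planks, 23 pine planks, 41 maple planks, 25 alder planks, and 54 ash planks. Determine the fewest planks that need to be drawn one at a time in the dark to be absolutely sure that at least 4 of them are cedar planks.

310

In the worst case for collecting cedar planks, every non-cedar plank comes out first.
There are 28 + 50 + 23 + 26 + 36 + 23 + 41 + 25 + 54 = 306 non-cedar planks altogether.
After those, each further plank must be cedar, so 306 + 4 = 310 draws guarantee 4 cedar planks.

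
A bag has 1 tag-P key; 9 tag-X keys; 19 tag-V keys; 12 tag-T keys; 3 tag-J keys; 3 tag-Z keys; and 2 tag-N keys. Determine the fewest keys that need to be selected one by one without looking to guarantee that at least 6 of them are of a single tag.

25

An adversary could hand out at most 5 keys per tag (4 tags run out sooner): 1 + 5 + 5 + 5 + 3 + 3 + 2 = 24 keys and still no tag has 6.
By the pigeonhole principle, one more key lands in a tag already at 5, so 25 draws are enough and 24 are not.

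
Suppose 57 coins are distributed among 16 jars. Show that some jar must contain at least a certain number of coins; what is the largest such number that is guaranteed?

Pigeonhole: the 16 jars are the holes and the 57 coins are the pigeons.
If every jar held at most 3 coins, the total would be at most 16 × 3 = 48, which is less than 57.
So some jar holds at least ⌈57/16⌉ = 4 coins.

4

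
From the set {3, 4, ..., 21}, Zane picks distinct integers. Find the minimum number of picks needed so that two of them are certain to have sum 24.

A set avoiding the sum 24 can contain at most one of each pair {x, 24−x}, plus the 1 element equal to its own complement.
The integers 12, …, 21 (10 of them) are such a set: any two sum to at least 12+13 = 25 > 24.
By pigeonhole, any 11th integer completes one of the 9 pairs, so 11 choices force a sum of 24.

11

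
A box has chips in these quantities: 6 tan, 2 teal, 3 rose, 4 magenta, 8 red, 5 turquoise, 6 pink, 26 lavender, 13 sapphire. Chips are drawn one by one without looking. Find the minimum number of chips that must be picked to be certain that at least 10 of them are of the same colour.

By pigeonhole, put each drawn chip into a box by colour. The largest draw with every box below 10 takes min(count, 9) from each colour; colours with fewer than 9 contribute all they have.
Σ min(cᵢ, 9) = 6 + 2 + 3 + 4 + 8 + 5 + 6 + 9 + 9 = 52.
Draw number 52 + 1 = 53 must push one box to 10.

53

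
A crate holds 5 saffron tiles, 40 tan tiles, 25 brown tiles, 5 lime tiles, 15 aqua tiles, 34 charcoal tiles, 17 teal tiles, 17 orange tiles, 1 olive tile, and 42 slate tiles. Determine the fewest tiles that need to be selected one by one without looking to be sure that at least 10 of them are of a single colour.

An adversary could hand out at most 9 tiles per colour (saffron, lime, olive run out sooner): 5 + 9 + 9 + 5 + 9 + 9 + 9 + 9 + 1 + 9 = 74 tiles and still no colour has 10.
By pigeonhole, one more tile lands in a colour already at 9, so 75 draws are enough and 74 are not.

75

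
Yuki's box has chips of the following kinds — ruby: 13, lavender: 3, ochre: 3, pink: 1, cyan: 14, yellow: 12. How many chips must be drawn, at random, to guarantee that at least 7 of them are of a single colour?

By pigeonhole, put each drawn chip into a box by colour. The largest draw with every box below 7 takes min(count, 6) from each colour; colours with fewer than 6 contribute all they have.
Σ min(cᵢ, 6) = 6 + 3 + 3 + 1 + 6 + 6 = 25.
Draw number 25 + 1 = 26 must push one box to 7.

26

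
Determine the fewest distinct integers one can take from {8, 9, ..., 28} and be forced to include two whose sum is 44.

A set avoiding the sum 44 can contain at most one of each pair {x, 44−x}, plus the 9 elements whose complement lies outside the range or equal to its own complement.
The integers 8, …, 22 (15 of them) are such a set: any two sum to at least 8+9 = 17 and at most 21+22 = 43 < 44.
Any 16th integer completes one of the 6 pairs, so 16 choices force a sum of 44.

16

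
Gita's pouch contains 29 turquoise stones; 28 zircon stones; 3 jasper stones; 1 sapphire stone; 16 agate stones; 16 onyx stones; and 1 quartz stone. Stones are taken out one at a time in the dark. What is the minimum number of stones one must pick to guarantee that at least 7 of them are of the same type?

30

An adversary could hand out at most 6 stones per type (jasper, sapphire, quartz run out sooner): 6 + 6 + 3 + 1 + 6 + 6 + 1 = 29 stones and still no type has 7.
Pigeonhole: one more stone lands in a type already at 6, so 30 draws are enough and 29 are not.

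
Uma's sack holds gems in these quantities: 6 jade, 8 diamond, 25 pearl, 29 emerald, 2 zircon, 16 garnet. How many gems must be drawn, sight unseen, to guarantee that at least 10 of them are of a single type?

44

Pigeonhole: put each drawn gem into a box by type. The largest draw with every box below 10 takes min(count, 9) from each type; types with fewer than 9 contribute all they have.
Σ min(cᵢ, 9) = 6 + 8 + 9 + 9 + 2 + 9 = 43.
Draw number 43 + 1 = 44 must push one box to 10.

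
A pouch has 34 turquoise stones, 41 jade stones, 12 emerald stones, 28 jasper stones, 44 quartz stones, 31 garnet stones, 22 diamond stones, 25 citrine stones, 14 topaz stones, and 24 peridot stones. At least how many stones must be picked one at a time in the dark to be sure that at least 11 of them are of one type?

Pigeonhole: the 10 types are the holes; the stones drawn are the pigeons.
To avoid 11 of any one type, the worst case takes at most 10 of each type.
That gives 10 + 10 + 10 + 10 + 10 + 10 + 10 + 10 + 10 + 10 = 100 stones with no type reaching 11.
The next stone forces some type to 11, so 100 + 1 = 101.

101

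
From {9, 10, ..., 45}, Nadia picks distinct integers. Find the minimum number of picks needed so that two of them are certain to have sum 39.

27

Group the elements by complementary pair {x, 39−x}: {9,30}, {10,29}, {11,28}, …, giving 11 two-element pairs and 15 integers whose partner 39−x falls outside [9,45].
Treating each of those 26 groups as a pigeonhole, one can pick one integer per group — 26 integers — with no two summing to 39.
The 27th integer lands in an occupied pair, forcing a sum of 39.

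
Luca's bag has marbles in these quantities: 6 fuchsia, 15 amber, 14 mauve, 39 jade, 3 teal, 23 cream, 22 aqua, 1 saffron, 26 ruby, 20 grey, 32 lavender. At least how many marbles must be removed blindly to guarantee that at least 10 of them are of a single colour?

83

The 11 colours are the holes; the marbles drawn are the pigeons.
To avoid 10 of any one colour, the worst case takes at most 9 of each colour, or every marble of a colour that has fewer than 9.
That gives 6 + 9 + 9 + 9 + 3 + 9 + 9 + 1 + 9 + 9 + 9 = 82 marbles with no colour reaching 10.
The next marble forces some colour to 10, so 82 + 1 = 83.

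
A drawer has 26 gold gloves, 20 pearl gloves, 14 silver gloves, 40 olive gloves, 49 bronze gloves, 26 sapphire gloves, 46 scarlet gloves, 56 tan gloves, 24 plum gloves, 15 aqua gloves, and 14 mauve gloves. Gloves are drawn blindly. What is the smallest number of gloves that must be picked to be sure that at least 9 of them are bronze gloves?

In the worst case for collecting bronze gloves, every non-bronze glove comes out first.
There are 26 + 20 + 14 + 40 + 26 + 46 + 56 + 24 + 15 + 14 = 281 non-bronze gloves altogether.
After those, each further glove must be bronze, so 281 + 9 = 290 draws guarantee 9 bronze gloves.

290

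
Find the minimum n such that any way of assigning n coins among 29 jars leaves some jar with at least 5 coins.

117

With 116 coins one could put exactly 4 in each of the 29 jars, and no jar would reach 5.
One more coin must land in a jar that already has 4, giving it 5.
So 29 × 4 + 1 = 117 coins are required.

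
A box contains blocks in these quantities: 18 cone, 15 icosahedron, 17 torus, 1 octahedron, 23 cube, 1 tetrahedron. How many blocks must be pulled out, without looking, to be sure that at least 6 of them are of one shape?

The 6 shapes are the holes; the blocks drawn are the pigeons.
To avoid 6 of any one shape, the worst case takes at most 5 of each shape, or every block of a shape that has fewer than 5.
That gives 5 + 5 + 5 + 1 + 5 + 1 = 22 blocks with no shape reaching 6.
The next block forces some shape to 6, so 22 + 1 = 23.

23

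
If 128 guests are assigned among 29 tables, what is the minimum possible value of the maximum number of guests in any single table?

5

Pigeonhole: the 29 tables are the holes and the 128 guests are the pigeons.
If every table held at most 4 guests, the total would be at most 29 × 4 = 116, which is less than 128.
So some table holds at least ⌈128/29⌉ = 5 guests.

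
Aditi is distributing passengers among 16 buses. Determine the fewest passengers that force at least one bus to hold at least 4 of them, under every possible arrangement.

With 48 passengers one could put exactly 3 in each of the 16 buses, and no bus would reach 4.
One more passenger must land in a bus that already has 3, giving it 4.
So 16 × 3 + 1 = 49 passengers are required.

49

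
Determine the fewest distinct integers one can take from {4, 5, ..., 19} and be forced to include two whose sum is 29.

Two chosen integers sum to 29 exactly when both halves of some pair {x, 29−x} with 10 ≤ x ≤ 29−x ≤ 19 are chosen — 5 such pairs.
The remaining 6 elements (those with no distinct partner in range) can never complete a 29-sum, so the worst case takes all of them and one from each pair: 6 + 5 = 11.
By the pigeonhole principle, the 12th integer has to be the second member of some pair, so 11 + 1 = 12.

12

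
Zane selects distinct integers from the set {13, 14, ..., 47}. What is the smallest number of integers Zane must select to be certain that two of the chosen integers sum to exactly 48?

Group the elements by complementary pair {x, 48−x}: {13,35}, {14,34}, {15,33}, …, giving 11 two-element pairs; the single value 24 (it cannot pair with itself since the integers are distinct); and 12 integers whose partner 48−x falls outside [13,47].
Treating each of those 24 groups as a pigeonhole, one can pick one integer per group — 24 integers — with no two summing to 48.
The 25th integer lands in an occupied pair, forcing a sum of 48.

25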